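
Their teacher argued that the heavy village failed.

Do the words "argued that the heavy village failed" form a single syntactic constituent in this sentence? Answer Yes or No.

Yes

"argued that the heavy village failed" is exactly the verb phrase [VP argued that the heavy village failed], a complete constituent.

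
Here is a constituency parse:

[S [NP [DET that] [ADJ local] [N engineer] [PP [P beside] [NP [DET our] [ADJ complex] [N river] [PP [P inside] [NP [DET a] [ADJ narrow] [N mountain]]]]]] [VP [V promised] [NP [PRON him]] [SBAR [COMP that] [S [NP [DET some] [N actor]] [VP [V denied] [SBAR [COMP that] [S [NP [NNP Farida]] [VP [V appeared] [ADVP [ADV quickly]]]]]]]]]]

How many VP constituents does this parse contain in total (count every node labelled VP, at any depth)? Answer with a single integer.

3

Scanning left to right, an opening `[VP` appears at word positions 12, 17, 20 — 3 in total.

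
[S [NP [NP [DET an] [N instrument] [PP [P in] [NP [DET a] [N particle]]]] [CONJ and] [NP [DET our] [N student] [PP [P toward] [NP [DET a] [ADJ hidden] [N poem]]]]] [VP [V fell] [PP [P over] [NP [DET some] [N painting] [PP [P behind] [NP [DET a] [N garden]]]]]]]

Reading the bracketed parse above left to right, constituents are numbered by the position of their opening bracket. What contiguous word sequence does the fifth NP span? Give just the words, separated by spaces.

In left-to-right order the NP constituents are "an instrument in a particle and our student toward a hidden poem"; "an instrument in a particle"; "a particle"; "our student toward a hidden poem"; "a hidden poem"; "some painting behind a garden"; "a garden". Number 5 is "a hidden poem".

a hidden poem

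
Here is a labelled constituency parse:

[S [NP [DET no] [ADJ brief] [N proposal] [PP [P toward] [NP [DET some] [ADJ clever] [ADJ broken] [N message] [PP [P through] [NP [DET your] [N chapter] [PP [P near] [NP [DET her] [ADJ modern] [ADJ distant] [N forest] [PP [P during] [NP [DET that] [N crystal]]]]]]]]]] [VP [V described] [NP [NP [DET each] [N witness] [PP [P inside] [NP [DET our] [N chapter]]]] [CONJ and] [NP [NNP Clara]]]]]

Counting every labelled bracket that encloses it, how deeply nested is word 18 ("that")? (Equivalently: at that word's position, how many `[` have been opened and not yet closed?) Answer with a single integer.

11

Counting open brackets not yet closed at "that": [S [NP [PP [NP [PP [NP [PP [NP [PP [NP [DET = 11.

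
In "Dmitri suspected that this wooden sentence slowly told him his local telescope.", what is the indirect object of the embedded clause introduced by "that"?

The verb of the embedded clause introduced by "that" is "told"; its indirect object is the NP "him".

him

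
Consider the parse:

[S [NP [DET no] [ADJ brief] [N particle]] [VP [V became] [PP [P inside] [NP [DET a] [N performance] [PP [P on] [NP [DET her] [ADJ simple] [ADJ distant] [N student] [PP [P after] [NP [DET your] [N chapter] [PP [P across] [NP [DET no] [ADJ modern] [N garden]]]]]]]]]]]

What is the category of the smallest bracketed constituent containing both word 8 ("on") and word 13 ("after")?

PP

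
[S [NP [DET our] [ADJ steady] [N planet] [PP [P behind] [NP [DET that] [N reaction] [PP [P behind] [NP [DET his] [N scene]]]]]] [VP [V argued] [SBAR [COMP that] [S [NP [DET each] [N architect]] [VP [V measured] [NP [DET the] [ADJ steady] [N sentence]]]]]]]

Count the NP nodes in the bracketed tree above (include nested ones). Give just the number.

5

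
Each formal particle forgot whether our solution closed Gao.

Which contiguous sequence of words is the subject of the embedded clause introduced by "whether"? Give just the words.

In the embedded clause introduced by "whether" the verb is "closed"; the NP preceding it, "our solution", is the subject.

our solution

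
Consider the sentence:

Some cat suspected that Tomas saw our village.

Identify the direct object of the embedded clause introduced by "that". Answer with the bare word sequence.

Within the embedded clause introduced by "that", the direct object of "saw" is "our village".

our village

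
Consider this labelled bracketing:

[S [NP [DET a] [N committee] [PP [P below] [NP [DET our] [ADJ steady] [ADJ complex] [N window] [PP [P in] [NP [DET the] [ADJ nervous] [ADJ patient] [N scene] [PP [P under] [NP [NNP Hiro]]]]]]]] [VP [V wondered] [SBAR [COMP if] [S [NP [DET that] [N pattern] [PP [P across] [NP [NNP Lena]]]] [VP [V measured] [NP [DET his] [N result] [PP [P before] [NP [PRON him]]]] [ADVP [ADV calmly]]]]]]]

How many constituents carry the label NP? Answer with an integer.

8

The NP constituents are: [NP a committee below our steady complex window in the nervous patient scene under Hiro]; [NP our steady complex window in the nervous patient scene under Hiro]; [NP the nervous patient scene under Hiro]; [NP Hiro]; [NP that pattern across Lena]; [NP Lena] …. Total: 8.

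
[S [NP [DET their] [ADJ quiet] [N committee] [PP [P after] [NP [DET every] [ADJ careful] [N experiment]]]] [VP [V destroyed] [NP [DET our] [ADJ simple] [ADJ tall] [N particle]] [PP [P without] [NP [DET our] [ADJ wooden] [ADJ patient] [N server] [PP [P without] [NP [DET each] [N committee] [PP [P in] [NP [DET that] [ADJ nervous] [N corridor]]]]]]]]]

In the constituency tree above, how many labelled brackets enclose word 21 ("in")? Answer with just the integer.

Path from the root down to the word: S → VP → PP → NP → PP → NP → PP → P. That is 8 enclosing brackets.

8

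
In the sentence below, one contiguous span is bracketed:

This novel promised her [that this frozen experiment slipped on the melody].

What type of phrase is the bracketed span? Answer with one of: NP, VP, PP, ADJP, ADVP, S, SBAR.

SBAR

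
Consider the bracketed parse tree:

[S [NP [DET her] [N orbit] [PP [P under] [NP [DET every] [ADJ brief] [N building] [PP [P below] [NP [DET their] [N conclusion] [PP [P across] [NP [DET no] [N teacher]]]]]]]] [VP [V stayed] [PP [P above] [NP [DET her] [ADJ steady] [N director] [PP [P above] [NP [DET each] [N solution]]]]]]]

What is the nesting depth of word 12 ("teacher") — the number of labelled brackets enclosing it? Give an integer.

9

Counting open brackets not yet closed at "teacher": [S [NP [PP [NP [PP [NP [PP [NP [N = 9.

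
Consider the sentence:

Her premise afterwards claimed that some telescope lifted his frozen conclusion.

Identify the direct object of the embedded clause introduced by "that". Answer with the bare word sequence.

his frozen conclusion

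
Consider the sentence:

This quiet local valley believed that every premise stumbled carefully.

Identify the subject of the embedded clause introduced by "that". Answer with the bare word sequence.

"every premise" is the NP that combines with the VP headed by "stumbled" to form the embedded clause introduced by "that" — the subject.

every premise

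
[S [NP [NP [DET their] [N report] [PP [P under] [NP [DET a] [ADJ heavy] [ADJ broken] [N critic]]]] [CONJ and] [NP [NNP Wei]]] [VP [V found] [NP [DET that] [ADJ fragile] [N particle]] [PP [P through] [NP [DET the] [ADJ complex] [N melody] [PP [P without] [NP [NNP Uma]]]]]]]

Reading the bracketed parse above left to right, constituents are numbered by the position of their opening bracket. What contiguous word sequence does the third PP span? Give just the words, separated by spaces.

without Uma

The PP opening brackets appear, in order, over: "under a heavy broken critic"; "through the complex melody without Uma"; "without Uma". The third one spans "without Uma".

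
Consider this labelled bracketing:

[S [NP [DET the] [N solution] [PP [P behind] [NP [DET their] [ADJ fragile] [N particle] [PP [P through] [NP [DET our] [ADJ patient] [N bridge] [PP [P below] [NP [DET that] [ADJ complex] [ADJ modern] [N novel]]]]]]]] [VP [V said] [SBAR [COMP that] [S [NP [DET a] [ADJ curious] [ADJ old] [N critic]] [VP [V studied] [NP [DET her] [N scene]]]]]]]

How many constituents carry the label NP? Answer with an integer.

6

Scanning left to right, an opening `[NP` appears at word positions 1, 4, 8, 12, 18, 23 — 6 in total.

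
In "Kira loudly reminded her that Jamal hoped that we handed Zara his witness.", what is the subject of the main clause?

In the main clause the verb is "reminded"; the NP preceding it, "Kira", is the subject.

Kira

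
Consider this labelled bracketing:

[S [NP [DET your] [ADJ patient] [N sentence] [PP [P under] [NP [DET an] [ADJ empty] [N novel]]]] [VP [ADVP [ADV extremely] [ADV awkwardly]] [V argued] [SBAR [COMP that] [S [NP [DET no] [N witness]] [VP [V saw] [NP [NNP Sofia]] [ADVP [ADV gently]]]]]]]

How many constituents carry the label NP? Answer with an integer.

4

Scanning left to right, an opening `[NP` appears at word positions 1, 5, 12, 15 — 4 in total.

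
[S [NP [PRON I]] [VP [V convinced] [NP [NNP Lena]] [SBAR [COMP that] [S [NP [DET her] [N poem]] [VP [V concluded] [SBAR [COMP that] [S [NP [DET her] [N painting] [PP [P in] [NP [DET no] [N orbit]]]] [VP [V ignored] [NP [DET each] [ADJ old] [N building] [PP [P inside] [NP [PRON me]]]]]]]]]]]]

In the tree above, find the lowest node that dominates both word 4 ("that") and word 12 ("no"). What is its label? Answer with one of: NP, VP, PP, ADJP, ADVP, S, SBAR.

SBAR

Word 4 lies under S → VP → SBAR → COMP; word 12 lies under S → VP → SBAR → S → VP → SBAR → S → NP → PP → NP → DET. The lowest shared node is the SBAR.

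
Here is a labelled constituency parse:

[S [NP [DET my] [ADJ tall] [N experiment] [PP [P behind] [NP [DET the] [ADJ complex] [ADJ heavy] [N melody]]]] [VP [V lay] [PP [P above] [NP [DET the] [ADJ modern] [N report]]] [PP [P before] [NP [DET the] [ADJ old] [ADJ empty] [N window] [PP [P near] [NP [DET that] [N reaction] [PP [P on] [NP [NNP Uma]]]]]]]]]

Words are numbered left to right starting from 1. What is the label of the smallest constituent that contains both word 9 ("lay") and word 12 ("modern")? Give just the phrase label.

Both words fall inside [VP lay above the modern report before the old empty window near that reaction on Uma] (words 9–23), and no smaller constituent contains them both. Label: VP.

VP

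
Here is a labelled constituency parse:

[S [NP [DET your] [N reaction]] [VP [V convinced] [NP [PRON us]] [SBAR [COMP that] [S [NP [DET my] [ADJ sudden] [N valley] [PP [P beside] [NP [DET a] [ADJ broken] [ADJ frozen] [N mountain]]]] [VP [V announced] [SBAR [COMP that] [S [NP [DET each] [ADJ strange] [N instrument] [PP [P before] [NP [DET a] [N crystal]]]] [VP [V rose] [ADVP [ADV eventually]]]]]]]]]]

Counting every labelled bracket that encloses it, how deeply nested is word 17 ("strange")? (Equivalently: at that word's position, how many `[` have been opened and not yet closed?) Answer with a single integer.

9

Counting open brackets not yet closed at "strange": [S [VP [SBAR [S [VP [SBAR [S [NP [ADJ = 9.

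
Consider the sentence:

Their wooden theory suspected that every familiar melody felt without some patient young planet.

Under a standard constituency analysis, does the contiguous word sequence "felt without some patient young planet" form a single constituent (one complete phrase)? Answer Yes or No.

These words form the whole verb phrase headed by "felt", so yes — one constituent.

Yes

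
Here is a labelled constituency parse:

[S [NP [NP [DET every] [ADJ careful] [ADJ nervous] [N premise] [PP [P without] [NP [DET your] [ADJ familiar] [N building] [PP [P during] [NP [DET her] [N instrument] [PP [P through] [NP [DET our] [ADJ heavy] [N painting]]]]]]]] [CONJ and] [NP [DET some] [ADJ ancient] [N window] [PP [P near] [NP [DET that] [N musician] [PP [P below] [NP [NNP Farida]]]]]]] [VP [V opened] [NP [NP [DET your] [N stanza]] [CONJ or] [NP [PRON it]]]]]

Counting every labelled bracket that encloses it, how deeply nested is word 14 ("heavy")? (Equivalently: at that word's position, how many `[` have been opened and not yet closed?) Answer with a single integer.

10

Counting open brackets not yet closed at "heavy": [S [NP [NP [PP [NP [PP [NP [PP [NP [ADJ = 10.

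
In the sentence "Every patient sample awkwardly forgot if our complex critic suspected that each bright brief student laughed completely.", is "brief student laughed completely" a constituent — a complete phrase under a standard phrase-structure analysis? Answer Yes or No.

No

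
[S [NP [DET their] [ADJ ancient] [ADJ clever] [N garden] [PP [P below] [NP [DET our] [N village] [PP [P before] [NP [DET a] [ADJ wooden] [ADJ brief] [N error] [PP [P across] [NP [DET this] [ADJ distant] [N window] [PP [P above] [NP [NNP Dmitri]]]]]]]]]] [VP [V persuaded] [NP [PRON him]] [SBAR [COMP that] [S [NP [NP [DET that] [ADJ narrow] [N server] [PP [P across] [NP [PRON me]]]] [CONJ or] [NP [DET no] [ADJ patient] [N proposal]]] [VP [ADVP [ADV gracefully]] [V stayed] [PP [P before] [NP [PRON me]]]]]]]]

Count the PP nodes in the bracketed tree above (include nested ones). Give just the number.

Scanning left to right, an opening `[PP` appears at word positions 5, 8, 13, 17, 25, 33 — 6 in total.

6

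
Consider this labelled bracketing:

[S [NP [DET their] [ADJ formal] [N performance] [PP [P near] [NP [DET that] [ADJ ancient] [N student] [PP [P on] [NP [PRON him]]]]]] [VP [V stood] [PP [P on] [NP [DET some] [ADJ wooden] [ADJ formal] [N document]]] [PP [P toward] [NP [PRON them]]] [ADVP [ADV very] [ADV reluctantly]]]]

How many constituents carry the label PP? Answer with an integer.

4

Scanning left to right, an opening `[PP` appears at word positions 4, 8, 11, 16 — 4 in total.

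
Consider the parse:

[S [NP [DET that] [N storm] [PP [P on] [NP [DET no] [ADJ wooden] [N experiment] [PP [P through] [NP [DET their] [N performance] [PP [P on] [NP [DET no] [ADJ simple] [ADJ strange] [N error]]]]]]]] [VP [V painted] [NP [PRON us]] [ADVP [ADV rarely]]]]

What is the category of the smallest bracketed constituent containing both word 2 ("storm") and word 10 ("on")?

NP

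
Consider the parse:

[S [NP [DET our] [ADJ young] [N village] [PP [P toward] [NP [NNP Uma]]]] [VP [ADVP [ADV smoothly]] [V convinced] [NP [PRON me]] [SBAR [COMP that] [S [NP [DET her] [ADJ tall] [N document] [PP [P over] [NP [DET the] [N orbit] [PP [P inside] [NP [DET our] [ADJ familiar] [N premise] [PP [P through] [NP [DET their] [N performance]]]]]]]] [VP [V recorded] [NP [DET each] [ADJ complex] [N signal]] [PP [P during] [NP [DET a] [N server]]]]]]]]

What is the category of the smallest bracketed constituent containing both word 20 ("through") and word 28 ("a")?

S

Word 20 lies under S → VP → SBAR → S → NP → PP → NP → PP → NP → PP → P; word 28 lies under S → VP → SBAR → S → VP → PP → NP → DET. The lowest shared node is the S.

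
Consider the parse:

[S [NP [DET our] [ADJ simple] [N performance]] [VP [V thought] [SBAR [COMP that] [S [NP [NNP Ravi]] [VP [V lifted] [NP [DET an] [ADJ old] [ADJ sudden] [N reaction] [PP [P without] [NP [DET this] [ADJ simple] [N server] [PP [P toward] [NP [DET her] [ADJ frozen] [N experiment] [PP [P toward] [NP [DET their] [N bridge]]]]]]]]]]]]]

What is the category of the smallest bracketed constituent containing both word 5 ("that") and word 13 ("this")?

The smallest bracket enclosing both words is [SBAR that Ravi lifted an old sudden reaction without this simple server toward her frozen experiment toward their bridge], so the label is SBAR.

SBAR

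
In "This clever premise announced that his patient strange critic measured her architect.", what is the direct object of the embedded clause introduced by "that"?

"measured" heads the VP of the embedded clause introduced by "that", and "her architect" is its direct object.

her architect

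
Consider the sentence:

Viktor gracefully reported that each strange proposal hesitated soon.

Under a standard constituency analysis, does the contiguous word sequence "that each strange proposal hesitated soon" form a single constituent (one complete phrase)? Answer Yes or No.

Yes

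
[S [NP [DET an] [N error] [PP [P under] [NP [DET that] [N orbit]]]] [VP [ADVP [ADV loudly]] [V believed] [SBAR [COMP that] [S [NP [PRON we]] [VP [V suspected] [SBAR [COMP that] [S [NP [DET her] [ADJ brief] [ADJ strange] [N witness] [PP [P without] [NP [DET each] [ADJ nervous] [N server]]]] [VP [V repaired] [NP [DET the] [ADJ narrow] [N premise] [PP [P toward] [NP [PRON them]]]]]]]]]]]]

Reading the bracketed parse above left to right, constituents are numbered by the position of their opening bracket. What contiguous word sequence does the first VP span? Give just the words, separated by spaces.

Opening `[VP` markers occur at word positions 6, 10, 20; the first of these opens the constituent [VP loudly believed that we suspected that her brief strange witness without each nervous server repaired the narrow premise toward them].

loudly believed that we suspected that her brief strange witness without each nervous server repaired the narrow premise toward them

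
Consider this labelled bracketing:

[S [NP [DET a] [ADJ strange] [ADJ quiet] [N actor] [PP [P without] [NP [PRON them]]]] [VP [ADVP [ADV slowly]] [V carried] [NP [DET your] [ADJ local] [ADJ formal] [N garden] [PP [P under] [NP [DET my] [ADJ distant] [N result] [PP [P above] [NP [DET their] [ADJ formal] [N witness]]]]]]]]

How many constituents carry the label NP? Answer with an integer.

5

Scanning left to right, an opening `[NP` appears at word positions 1, 6, 9, 14, 18 — 5 in total.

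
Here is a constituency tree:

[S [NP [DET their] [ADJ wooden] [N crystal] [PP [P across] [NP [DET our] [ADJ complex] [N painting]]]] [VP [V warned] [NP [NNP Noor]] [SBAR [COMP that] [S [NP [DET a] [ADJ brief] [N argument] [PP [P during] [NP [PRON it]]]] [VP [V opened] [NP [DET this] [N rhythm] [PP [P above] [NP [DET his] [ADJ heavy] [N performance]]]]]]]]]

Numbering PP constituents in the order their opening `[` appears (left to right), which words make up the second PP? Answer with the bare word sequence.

during it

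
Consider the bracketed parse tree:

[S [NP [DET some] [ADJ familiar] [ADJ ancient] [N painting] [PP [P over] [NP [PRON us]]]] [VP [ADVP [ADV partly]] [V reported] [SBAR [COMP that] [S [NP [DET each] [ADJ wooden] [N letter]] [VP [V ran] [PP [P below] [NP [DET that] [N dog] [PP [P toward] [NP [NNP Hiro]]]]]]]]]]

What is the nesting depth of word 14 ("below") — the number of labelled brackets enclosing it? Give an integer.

7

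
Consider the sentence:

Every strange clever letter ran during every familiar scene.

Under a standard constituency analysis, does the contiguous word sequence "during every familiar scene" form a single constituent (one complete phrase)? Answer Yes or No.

These words form the whole prepositional phrase headed by "during", so yes — one constituent.

Yes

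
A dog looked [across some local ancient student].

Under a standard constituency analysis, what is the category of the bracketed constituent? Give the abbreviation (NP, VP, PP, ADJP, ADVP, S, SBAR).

The bracketed span "across some local ancient student" is headed by "across", making it a prepositional phrase (PP).

PP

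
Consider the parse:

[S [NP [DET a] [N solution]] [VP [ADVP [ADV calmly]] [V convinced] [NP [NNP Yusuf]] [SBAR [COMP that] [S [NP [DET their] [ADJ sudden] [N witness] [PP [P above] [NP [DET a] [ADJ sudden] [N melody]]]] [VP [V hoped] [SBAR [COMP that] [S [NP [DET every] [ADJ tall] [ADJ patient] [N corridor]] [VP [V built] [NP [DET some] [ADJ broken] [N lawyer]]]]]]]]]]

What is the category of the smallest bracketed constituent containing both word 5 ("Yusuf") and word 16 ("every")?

VP

Word 5 lies under S → VP → NP → NNP; word 16 lies under S → VP → SBAR → S → VP → SBAR → S → NP → DET. The lowest shared node is the VP.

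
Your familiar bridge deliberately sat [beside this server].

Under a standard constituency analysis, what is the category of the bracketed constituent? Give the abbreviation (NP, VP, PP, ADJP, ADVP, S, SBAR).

PP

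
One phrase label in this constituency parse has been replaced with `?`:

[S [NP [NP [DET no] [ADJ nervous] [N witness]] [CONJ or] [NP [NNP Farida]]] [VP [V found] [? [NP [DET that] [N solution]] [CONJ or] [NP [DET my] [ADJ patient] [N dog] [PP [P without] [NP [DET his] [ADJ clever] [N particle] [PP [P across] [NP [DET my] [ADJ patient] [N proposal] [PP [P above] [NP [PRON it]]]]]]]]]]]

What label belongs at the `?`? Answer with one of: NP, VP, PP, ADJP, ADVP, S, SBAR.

The `?` node immediately contains: NP, CONJ 'or', NP. That is the internal structure of a noun phrase, so the label is NP.

NP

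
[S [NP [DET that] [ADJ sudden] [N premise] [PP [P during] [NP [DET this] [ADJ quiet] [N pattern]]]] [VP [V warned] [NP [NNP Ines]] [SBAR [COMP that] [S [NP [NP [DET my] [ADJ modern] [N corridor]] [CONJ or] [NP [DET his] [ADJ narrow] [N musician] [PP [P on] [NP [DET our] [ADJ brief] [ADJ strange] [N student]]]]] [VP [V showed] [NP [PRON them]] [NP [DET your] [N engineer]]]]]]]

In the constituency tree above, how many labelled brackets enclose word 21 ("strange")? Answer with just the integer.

9

Path from the root down to the word: S → VP → SBAR → S → NP → NP → PP → NP → ADJ. That is 9 enclosing brackets.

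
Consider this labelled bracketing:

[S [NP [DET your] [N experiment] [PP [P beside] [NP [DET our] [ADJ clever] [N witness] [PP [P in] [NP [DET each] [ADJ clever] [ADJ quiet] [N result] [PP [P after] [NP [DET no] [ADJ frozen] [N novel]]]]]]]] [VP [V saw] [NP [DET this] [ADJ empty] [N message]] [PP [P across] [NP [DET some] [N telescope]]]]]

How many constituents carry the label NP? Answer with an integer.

6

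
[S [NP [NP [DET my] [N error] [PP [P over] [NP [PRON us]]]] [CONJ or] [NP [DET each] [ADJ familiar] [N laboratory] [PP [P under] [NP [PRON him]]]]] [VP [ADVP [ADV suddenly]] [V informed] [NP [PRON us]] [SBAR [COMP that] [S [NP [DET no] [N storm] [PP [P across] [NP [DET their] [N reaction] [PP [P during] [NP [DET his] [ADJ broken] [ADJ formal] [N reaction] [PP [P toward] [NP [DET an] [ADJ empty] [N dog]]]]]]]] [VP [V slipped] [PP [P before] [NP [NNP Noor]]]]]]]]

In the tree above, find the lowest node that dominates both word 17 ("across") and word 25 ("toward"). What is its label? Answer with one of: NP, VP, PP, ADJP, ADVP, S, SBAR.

The smallest bracket enclosing both words is [PP across their reaction during his broken formal reaction toward an empty dog], so the label is PP.

PP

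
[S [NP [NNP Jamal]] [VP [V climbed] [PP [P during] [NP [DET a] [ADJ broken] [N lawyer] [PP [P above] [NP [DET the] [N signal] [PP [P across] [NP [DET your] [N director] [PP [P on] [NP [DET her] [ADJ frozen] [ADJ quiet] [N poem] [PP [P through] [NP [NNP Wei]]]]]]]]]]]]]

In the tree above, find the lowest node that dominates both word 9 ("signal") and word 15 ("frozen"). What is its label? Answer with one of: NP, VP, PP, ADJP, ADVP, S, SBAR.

NP

Word 9 lies under S → VP → PP → NP → PP → NP → N; word 15 lies under S → VP → PP → NP → PP → NP → PP → NP → PP → NP → ADJ. The lowest shared node is the NP.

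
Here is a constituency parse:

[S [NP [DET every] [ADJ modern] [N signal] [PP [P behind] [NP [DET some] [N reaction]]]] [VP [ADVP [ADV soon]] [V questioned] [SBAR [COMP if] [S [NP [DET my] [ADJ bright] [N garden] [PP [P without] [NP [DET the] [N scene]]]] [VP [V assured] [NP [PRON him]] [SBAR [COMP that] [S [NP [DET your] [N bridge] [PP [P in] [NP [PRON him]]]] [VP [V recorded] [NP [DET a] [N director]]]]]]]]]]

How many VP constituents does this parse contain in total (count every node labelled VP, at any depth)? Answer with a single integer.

Listing each VP by its span: [VP soon questioned if my bright garden without the scene assured him that your bridge in him recorded a director]; [VP assured him that your bridge in him recorded a director]; [VP recorded a director] — that makes 3.

3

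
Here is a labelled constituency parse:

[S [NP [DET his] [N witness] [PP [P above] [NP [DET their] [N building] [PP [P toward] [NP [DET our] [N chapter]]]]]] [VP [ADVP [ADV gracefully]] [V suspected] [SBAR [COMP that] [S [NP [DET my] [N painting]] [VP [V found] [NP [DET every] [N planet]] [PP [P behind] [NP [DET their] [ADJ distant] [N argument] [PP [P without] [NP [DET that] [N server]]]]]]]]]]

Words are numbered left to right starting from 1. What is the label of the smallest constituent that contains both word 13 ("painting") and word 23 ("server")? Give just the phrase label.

S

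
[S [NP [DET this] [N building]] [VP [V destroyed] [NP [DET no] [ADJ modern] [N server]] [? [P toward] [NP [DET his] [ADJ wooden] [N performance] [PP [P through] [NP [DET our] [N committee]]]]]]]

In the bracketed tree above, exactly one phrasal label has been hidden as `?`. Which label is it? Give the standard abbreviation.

Looking at what the `?` directly dominates — P 'toward', NP — this is a prepositional phrase (PP).

PP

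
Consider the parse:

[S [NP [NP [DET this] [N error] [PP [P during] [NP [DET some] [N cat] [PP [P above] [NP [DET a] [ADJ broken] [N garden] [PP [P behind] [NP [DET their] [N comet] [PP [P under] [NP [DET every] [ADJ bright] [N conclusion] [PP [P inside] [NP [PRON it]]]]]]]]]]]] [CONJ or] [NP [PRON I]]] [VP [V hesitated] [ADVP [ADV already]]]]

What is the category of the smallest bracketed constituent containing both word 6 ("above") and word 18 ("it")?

PP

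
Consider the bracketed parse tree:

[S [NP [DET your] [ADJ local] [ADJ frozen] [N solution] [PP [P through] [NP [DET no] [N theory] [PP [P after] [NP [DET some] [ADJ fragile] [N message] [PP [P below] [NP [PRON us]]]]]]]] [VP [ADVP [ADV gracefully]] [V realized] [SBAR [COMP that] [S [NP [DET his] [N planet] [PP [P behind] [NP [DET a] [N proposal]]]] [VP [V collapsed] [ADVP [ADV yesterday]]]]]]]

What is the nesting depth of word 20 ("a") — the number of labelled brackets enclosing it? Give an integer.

8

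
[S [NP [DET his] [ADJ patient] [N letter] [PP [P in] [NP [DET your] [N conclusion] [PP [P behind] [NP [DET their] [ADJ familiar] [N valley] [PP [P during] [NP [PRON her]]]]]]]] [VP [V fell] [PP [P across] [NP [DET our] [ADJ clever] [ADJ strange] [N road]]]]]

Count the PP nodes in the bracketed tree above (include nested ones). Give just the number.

The PP constituents are: [PP in your conclusion behind their familiar valley during her]; [PP behind their familiar valley during her]; [PP during her]; [PP across our clever strange road]. Total: 4.

4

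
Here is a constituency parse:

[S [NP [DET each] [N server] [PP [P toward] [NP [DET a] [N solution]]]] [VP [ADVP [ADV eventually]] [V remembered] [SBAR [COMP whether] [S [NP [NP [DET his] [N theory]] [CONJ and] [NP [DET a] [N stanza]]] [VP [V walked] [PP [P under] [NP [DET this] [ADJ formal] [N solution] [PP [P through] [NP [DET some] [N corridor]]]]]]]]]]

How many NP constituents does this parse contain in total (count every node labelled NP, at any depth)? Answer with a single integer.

7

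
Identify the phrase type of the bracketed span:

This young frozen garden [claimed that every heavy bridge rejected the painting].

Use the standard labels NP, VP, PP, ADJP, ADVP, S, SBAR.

VP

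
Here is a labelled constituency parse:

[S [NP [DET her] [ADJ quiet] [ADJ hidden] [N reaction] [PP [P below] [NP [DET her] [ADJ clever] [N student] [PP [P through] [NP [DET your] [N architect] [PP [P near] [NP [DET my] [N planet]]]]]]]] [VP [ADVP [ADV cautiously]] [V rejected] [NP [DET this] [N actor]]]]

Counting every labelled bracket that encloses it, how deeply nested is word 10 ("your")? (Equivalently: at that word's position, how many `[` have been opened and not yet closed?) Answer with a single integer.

7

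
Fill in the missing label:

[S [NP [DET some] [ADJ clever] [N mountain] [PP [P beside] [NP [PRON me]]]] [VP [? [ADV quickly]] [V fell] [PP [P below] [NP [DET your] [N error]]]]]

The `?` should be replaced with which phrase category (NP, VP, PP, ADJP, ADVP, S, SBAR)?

ADVP

The `?` node immediately contains: ADV 'quickly'. That is the internal structure of an adverb phrase, so the label is ADVP.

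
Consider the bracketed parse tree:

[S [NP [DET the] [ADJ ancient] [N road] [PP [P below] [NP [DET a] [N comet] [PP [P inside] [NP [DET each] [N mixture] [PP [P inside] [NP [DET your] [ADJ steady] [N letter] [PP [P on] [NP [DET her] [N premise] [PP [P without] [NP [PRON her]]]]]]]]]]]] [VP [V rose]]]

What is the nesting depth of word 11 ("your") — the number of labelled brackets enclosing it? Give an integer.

Path from the root down to the word: S → NP → PP → NP → PP → NP → PP → NP → DET. That is 9 enclosing brackets.

9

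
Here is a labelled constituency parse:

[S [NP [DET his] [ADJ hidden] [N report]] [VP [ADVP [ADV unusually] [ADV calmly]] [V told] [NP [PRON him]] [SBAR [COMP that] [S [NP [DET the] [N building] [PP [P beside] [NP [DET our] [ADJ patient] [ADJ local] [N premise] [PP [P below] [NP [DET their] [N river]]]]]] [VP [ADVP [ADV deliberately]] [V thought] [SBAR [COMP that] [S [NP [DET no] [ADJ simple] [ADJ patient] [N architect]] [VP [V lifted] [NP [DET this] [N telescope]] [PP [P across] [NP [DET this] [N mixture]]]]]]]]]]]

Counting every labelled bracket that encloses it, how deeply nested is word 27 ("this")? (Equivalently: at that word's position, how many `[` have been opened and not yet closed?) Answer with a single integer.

Counting open brackets not yet closed at "this": [S [VP [SBAR [S [VP [SBAR [S [VP [NP [DET = 10.

10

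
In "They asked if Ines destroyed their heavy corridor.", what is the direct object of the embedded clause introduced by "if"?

their heavy corridor

Within the embedded clause introduced by "if", the direct object of "destroyed" is "their heavy corridor".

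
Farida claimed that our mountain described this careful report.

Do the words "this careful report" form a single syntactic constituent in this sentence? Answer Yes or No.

Yes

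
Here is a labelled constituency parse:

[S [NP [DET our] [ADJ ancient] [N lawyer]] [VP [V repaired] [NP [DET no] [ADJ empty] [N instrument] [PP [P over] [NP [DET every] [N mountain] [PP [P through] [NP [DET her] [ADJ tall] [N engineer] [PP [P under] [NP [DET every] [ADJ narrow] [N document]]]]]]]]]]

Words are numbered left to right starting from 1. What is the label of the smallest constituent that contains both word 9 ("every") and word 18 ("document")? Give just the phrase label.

NP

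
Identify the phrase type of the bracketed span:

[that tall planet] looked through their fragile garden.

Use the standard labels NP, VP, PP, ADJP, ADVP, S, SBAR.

NP

"planet" is the head of the bracketed span, so the span is a noun phrase: NP.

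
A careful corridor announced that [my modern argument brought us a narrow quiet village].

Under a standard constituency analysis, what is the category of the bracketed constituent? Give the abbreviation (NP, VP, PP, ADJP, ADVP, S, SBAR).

The bracketed span "my modern argument brought us a narrow quiet village" is headed by "brought", making it a clause (S).

S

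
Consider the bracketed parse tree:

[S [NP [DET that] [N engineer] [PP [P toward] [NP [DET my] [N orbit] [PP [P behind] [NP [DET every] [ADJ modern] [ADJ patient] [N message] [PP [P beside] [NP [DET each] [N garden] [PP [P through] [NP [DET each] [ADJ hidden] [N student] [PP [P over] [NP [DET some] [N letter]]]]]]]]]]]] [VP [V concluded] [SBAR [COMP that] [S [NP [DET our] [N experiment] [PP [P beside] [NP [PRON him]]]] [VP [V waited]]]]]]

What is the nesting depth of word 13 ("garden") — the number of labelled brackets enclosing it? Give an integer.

9

The word sits inside N, which is inside NP, inside PP, inside NP, inside PP, inside NP, inside PP, inside NP, inside S — 9 brackets in all.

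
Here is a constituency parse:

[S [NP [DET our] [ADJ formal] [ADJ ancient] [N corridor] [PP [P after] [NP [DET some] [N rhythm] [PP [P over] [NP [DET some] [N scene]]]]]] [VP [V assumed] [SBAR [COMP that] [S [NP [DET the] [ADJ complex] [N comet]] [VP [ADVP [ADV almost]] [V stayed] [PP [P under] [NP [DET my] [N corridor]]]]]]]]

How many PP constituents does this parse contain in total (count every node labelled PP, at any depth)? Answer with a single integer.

3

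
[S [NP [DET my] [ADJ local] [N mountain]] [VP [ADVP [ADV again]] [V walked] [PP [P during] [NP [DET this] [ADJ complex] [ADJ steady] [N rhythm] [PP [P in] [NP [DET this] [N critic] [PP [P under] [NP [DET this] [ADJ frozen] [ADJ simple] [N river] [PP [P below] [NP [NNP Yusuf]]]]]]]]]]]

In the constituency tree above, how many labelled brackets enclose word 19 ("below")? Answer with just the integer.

10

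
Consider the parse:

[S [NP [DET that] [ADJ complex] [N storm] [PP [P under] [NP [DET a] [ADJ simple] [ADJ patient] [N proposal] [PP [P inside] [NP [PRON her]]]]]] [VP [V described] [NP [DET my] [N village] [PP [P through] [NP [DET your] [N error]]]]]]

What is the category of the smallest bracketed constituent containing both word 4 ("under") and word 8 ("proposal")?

PP

The smallest bracket enclosing both words is [PP under a simple patient proposal inside her], so the label is PP.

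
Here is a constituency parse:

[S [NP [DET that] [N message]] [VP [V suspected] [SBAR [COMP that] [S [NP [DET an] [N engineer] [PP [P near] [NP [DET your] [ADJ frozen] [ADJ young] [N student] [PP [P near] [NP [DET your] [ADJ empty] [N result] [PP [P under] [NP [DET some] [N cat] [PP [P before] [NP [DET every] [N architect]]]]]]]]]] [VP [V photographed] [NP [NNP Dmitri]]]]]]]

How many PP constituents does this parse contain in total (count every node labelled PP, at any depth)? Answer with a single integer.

4

The PP constituents are: [PP near your frozen young student near your empty result under some cat before every architect]; [PP near your empty result under some cat before every architect]; [PP under some cat before every architect]; [PP before every architect]. Total: 4.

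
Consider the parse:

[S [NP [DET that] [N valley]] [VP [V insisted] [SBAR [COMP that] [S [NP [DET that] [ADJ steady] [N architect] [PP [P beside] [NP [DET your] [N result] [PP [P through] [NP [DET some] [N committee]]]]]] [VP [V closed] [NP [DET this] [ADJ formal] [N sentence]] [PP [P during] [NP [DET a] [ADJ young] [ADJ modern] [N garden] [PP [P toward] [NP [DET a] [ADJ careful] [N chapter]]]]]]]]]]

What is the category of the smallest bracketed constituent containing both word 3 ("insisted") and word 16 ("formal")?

VP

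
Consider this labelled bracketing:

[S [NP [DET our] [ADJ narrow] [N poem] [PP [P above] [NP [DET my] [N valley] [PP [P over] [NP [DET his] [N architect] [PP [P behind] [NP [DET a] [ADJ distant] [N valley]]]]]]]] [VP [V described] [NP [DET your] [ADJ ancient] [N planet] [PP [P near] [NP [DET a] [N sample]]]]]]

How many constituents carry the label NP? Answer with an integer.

6

Listing each NP by its span: [NP our narrow poem above my valley over his architect behind a distant valley]; [NP my valley over his architect behind a distant valley]; [NP his architect behind a distant valley]; [NP a distant valley]; [NP your ancient planet near a sample]; [NP a sample] — that makes 6.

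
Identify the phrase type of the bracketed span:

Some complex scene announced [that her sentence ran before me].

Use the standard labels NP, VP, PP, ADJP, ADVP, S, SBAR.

"that" is the head of the bracketed span, so the span is a subordinate clause: SBAR.

SBAR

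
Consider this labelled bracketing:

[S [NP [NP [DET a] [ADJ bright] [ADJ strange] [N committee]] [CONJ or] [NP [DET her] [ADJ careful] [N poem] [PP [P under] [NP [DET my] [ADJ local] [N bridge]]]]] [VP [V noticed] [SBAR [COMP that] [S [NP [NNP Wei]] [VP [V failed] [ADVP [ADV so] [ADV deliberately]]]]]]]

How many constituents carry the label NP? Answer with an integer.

5

Listing each NP by its span: [NP a bright strange committee or her careful poem under my local bridge]; [NP a bright strange committee]; [NP her careful poem under my local bridge]; [NP my local bridge]; [NP Wei] — that makes 5.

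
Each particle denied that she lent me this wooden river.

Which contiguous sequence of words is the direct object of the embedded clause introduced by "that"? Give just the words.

this wooden river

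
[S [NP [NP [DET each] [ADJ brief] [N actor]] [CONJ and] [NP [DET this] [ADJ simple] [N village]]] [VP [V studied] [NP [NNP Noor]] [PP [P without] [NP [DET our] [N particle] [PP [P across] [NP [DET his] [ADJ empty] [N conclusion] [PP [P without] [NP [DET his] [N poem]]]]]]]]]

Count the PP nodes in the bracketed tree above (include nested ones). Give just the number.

3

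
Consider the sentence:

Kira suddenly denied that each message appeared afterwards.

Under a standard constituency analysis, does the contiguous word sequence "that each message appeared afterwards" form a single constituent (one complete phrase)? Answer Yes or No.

Yes

The sequence corresponds to a single SBAR node — the subordinate clause "that each message appeared afterwards".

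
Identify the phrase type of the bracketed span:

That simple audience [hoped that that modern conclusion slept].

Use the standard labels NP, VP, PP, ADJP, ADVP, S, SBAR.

VP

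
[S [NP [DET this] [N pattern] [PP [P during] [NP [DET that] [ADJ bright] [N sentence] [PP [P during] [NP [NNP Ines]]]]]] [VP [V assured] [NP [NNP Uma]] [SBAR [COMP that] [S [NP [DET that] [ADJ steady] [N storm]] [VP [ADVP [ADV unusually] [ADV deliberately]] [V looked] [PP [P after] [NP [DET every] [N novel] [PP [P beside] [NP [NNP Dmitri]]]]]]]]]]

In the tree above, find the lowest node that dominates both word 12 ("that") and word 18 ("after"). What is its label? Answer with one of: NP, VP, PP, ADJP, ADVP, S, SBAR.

S

Word 12 lies under S → VP → SBAR → S → NP → DET; word 18 lies under S → VP → SBAR → S → VP → PP → P. The lowest shared node is the S.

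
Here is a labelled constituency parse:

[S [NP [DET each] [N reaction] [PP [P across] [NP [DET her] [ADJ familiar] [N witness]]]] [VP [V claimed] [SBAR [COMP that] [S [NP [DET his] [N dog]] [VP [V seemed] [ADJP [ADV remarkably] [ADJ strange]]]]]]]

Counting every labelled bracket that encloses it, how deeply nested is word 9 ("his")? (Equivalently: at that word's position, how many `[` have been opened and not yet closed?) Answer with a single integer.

6

Counting open brackets not yet closed at "his": [S [VP [SBAR [S [NP [DET = 6.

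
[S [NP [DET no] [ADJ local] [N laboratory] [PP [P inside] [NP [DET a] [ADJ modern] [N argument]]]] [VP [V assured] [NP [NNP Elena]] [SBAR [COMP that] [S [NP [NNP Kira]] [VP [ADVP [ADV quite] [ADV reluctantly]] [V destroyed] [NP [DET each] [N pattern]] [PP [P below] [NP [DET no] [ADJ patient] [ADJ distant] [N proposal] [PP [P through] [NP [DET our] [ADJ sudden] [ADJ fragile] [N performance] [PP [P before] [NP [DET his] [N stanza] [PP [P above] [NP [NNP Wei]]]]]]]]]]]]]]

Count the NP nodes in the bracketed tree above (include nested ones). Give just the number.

Listing each NP by its span: [NP no local laboratory inside a modern argument]; [NP a modern argument]; [NP Elena]; [NP Kira]; [NP each pattern]; [NP no patient distant proposal through our sudden fragile performance before his stanza above Wei] … — that makes 9.

9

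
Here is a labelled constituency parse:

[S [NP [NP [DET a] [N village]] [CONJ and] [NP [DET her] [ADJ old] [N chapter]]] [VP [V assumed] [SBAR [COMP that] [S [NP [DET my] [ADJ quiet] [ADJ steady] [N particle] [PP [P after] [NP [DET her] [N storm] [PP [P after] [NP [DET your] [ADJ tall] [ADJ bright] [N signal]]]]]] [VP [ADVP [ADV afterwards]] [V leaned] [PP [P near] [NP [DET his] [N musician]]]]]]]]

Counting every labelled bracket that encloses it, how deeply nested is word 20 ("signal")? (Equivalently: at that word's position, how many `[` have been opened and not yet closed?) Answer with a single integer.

10

Counting open brackets not yet closed at "signal": [S [VP [SBAR [S [NP [PP [NP [PP [NP [N = 10.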